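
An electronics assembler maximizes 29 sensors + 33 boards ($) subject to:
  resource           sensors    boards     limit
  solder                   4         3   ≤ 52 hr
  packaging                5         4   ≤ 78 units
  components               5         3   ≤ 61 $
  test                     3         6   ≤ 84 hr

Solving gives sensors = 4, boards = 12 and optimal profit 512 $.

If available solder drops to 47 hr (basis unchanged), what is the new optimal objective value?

Check each constraint at x*: solder 52/52 (tight); packaging 68/78 (slack 10); components 56/61 (slack 5); test 84/84 (tight).
By complementary slackness, y = 0 for the non-binding constraints.
The binding rows give the dual system: 4·y_solder + 3·y_test = 29 and 3·y_solder + 6·y_test = 33.
Solving: y_solder = 5, y_test = 3.
Δz = y_solder·Δb = 5 × (-5) = -25, so new z* = 512 − 25 = 487.

487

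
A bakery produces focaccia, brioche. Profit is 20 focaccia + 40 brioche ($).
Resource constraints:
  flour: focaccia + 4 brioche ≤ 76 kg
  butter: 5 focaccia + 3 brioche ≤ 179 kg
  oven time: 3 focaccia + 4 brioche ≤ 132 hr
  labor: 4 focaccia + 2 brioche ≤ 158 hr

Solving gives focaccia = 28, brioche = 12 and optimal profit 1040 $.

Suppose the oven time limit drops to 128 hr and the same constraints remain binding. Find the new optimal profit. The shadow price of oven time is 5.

1020

Δb = -4, so new z* = 1040 + (5)·(-4) = 1040 − 20 = 1020.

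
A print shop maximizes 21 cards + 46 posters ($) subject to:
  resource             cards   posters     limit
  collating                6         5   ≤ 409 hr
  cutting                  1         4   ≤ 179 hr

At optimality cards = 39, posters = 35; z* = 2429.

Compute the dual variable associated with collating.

At the optimum: collating uses 409 of 409 (binding); cutting uses 179 of 179 (binding).
From A_Bᵀ y = c: 6·y_collating + 1·y_cutting = 21; 5·y_collating + 4·y_cutting = 46.
Solving: y_collating = 2, y_cutting = 9.
Shadow price of collating = 2.

2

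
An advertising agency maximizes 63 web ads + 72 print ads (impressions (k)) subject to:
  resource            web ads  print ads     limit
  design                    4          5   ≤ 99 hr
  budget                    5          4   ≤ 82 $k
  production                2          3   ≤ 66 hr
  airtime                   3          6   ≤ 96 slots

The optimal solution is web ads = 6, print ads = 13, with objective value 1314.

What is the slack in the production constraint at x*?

15

production used = 2·6 + 3·13 = 51; slack = 66 − 51 = 15.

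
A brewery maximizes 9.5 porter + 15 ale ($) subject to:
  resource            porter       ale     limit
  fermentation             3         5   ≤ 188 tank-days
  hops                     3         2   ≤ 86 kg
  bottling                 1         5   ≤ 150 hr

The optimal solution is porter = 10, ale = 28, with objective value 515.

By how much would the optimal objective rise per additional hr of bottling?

2

Binding: hops and bottling. Non-binding: fermentation (18 unused).
Slack constraints have shadow price 0 (complementary slackness).
Dual feasibility on the basic columns requires 3·y_hops + 1·y_bottling = 9.5, 2·y_hops + 5·y_bottling = 15.
Solving: y_hops = 2.5, y_bottling = 2.
Shadow price of bottling = 2.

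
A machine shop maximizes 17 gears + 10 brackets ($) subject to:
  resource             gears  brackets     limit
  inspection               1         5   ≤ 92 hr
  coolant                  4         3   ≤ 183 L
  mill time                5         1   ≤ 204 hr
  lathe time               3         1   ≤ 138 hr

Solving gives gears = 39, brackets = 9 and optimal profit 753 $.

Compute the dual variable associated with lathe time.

At the optimum: inspection uses 84 of 92 (slack = 8); coolant uses 183 of 183 (binding); mill time uses 204 of 204 (binding); lathe time uses 126 of 138 (slack = 12).
Since inspection, lathe time are not tight, their duals are 0.
From A_Bᵀ y = c: 4·y_coolant + 5·y_mill time = 17; 3·y_coolant + 1·y_mill time = 10.
→ y_coolant = 3 and y_mill time = 1.
Shadow price of lathe time = 0.

0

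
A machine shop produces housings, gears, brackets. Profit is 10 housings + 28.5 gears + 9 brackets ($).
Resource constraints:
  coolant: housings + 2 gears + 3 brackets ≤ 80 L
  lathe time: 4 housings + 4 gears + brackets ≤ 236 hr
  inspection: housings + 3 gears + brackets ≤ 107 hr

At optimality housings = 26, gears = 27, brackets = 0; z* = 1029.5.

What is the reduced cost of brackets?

-4

Binding: coolant and inspection. Non-binding: lathe time (24 unused).
Slack constraints have shadow price 0 (complementary slackness).
Dual feasibility on the basic columns requires 1·y_coolant + 1·y_inspection = 10, 2·y_coolant + 3·y_inspection = 28.5.
Solving: y_coolant = 1.5, y_inspection = 8.5.
Reduced cost of brackets: c₃ − yᵀa₃ = 9 − (1.5·3 + 8.5·1) = 9 − 13 = -4.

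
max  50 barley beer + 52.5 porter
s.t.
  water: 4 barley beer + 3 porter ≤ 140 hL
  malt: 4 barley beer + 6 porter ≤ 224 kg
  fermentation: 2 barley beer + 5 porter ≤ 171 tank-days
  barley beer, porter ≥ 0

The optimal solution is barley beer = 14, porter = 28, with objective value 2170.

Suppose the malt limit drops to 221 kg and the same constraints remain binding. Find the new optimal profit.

Binding: water and malt. Non-binding: fermentation (3 unused).
By complementary slackness, y = 0 for the non-binding constraint.
From A_Bᵀ y = c: 4·y_water + 4·y_malt = 50; 3·y_water + 6·y_malt = 52.5.
This yields shadow prices y_water = 7.5, y_malt = 5.
Δz = y_malt·Δb = 5 × (-3) = -15, so new z* = 2170 − 15 = 2155.

2155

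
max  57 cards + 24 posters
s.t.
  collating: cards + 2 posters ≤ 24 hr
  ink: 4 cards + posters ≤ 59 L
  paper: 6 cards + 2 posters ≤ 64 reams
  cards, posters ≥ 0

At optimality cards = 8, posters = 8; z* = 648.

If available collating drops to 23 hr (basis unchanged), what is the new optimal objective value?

Binding: collating and paper. Non-binding: ink (19 unused).
Slack constraints have shadow price 0 (complementary slackness).
Dual feasibility on the basic columns requires 1·y_collating + 6·y_paper = 57, 2·y_collating + 2·y_paper = 24.
→ y_collating = 3 and y_paper = 9.
Δz = y_collating·Δb = 3 × (-1) = -3, so new z* = 648 − 3 = 645.

645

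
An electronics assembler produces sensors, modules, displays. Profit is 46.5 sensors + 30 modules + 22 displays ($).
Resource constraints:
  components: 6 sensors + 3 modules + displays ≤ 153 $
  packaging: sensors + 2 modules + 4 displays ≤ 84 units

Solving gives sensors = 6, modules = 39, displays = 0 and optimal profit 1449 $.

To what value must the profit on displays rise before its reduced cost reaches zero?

25

At the optimum: components uses 153 of 153 (binding); packaging uses 84 of 84 (binding).
Dual feasibility on the basic columns requires 6·y_components + 1·y_packaging = 46.5, 3·y_components + 2·y_packaging = 30.
→ y_components = 7 and y_packaging = 4.5.
displays enters the basis when its profit ≥ yᵀa₃ = 7·1 + 4.5·4 = 25.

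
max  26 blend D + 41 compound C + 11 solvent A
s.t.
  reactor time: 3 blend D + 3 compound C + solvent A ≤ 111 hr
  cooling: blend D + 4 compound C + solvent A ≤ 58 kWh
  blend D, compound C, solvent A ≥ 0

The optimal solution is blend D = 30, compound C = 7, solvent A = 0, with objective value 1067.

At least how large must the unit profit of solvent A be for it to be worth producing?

12

Both reactor time and cooling are binding at x*.
The binding rows give the dual system: 3·y_reactor time + 1·y_cooling = 26 and 3·y_reactor time + 4·y_cooling = 41.
→ y_reactor time = 7 and y_cooling = 5.
solvent A enters the basis when its profit ≥ yᵀa₃ = 7·1 + 5·1 = 12.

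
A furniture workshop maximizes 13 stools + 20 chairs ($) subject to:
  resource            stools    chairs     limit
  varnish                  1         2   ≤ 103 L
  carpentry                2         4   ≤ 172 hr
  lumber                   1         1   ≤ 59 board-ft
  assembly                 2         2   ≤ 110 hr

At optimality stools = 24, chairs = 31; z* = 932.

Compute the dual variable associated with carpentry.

Check each constraint at x*: varnish 86/103 (slack 17); carpentry 172/172 (tight); lumber 55/59 (slack 4); assembly 110/110 (tight).
By complementary slackness, y = 0 for the non-binding constraints.
Dual feasibility on the basic columns requires 2·y_carpentry + 2·y_assembly = 13, 4·y_carpentry + 2·y_assembly = 20.
Solving: y_carpentry = 3.5, y_assembly = 3.
Shadow price of carpentry = 3.5.

3.5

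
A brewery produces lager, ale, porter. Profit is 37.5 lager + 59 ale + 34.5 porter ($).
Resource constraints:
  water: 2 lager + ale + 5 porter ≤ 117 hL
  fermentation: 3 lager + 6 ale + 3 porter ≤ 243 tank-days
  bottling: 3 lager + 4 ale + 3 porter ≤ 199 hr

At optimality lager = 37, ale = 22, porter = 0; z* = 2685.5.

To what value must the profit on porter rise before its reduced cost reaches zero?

At the optimum: water uses 96 of 117 (slack = 21); fermentation uses 243 of 243 (binding); bottling uses 199 of 199 (binding).
Since water is not tight, its dual is 0.
From A_Bᵀ y = c: 3·y_fermentation + 3·y_bottling = 37.5; 6·y_fermentation + 4·y_bottling = 59.
→ y_fermentation = 4.5 and y_bottling = 8.
porter enters the basis when its profit ≥ yᵀa₃ = 4.5·3 + 8·3 = 37.5.

37.5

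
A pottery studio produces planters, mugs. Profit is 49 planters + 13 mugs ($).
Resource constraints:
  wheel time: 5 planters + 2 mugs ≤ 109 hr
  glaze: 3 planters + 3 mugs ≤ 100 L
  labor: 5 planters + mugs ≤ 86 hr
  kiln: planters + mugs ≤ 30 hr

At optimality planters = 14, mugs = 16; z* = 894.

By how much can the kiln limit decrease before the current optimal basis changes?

12.8

Binding constraints: labor, kiln. The basis is B = [[5,1],[1,1]] with det 4.
Per unit decrease in kiln, x* moves by d = (0.25, -1.25).
The basis stays optimal until mugs reaches 0; allowable decrease = 12.8 hr.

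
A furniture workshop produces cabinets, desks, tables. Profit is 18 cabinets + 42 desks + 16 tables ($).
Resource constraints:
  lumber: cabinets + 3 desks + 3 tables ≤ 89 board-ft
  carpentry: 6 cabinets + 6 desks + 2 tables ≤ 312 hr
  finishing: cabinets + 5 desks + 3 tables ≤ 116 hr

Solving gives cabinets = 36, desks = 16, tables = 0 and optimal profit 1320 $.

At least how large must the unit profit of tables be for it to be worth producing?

At the optimum: lumber uses 84 of 89 (slack = 5); carpentry uses 312 of 312 (binding); finishing uses 116 of 116 (binding).
Slack constraints have shadow price 0 (complementary slackness).
The binding rows give the dual system: 6·y_carpentry + 1·y_finishing = 18 and 6·y_carpentry + 5·y_finishing = 42.
Solving: y_carpentry = 2, y_finishing = 6.
tables enters the basis when its profit ≥ yᵀa₃ = 2·2 + 6·3 = 22.

22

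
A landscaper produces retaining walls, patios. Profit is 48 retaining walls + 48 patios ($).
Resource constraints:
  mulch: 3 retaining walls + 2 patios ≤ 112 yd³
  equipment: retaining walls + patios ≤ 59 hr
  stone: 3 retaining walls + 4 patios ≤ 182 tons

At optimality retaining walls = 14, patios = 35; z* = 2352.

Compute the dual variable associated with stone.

Check each constraint at x*: mulch 112/112 (tight); equipment 49/59 (slack 10); stone 182/182 (tight).
Slack constraints have shadow price 0 (complementary slackness).
From A_Bᵀ y = c: 3·y_mulch + 3·y_stone = 48; 2·y_mulch + 4·y_stone = 48.
→ y_mulch = 8 and y_stone = 8.
Shadow price of stone = 8.

8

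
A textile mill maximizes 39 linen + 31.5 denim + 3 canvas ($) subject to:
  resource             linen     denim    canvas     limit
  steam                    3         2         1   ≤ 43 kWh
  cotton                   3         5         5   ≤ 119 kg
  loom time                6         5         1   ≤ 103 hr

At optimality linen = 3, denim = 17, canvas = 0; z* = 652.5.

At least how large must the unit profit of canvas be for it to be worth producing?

7.5

At the optimum: steam uses 43 of 43 (binding); cotton uses 94 of 119 (slack = 25); loom time uses 103 of 103 (binding).
Since cotton is not tight, its dual is 0.
The binding rows give the dual system: 3·y_steam + 6·y_loom time = 39 and 2·y_steam + 5·y_loom time = 31.5.
Solving: y_steam = 2, y_loom time = 5.5.
canvas enters the basis when its profit ≥ yᵀa₃ = 2·1 + 5.5·1 = 7.5.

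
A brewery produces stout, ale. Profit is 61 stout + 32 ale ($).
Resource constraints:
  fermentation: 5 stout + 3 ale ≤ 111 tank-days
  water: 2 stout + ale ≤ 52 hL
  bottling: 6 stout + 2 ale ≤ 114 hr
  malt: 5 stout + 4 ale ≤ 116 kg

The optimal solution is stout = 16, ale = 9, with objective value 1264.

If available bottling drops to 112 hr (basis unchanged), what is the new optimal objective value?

At the optimum: fermentation uses 107 of 111 (slack = 4); water uses 41 of 52 (slack = 11); bottling uses 114 of 114 (binding); malt uses 116 of 116 (binding).
Since fermentation, water are not tight, their duals are 0.
Dual feasibility on the basic columns requires 6·y_bottling + 5·y_malt = 61, 2·y_bottling + 4·y_malt = 32.
This yields shadow prices y_bottling = 6, y_malt = 5.
Δz = y_bottling·Δb = 6 × (-2) = -12, so new z* = 1264 − 12 = 1252.

1252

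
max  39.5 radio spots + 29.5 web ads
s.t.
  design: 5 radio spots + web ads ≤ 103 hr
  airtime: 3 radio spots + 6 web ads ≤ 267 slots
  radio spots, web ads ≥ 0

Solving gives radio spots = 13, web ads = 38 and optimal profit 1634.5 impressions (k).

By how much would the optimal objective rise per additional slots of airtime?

Both design and airtime are binding at x*.
The binding rows give the dual system: 5·y_design + 3·y_airtime = 39.5 and 1·y_design + 6·y_airtime = 29.5.
This yields shadow prices y_design = 5.5, y_airtime = 4.
Shadow price of airtime = 4.

4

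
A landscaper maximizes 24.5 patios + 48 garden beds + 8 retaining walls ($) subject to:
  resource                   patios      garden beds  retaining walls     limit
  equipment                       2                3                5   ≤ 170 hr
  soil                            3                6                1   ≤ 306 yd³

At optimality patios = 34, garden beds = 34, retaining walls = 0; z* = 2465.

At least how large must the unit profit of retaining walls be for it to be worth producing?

12.5

At the optimum: equipment uses 170 of 170 (binding); soil uses 306 of 306 (binding).
From A_Bᵀ y = c: 2·y_equipment + 3·y_soil = 24.5; 3·y_equipment + 6·y_soil = 48.
Solving: y_equipment = 1, y_soil = 7.5.
retaining walls enters the basis when its profit ≥ yᵀa₃ = 1·5 + 7.5·1 = 12.5.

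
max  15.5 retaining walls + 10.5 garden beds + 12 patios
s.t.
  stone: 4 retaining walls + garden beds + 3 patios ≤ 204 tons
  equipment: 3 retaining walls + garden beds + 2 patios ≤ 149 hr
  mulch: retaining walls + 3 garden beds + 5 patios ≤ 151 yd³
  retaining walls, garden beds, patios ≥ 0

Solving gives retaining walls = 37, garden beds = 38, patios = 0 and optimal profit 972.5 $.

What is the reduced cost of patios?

-7

At the optimum: stone uses 186 of 204 (slack = 18); equipment uses 149 of 149 (binding); mulch uses 151 of 151 (binding).
Since stone is not tight, its dual is 0.
The binding rows give the dual system: 3·y_equipment + 1·y_mulch = 15.5 and 1·y_equipment + 3·y_mulch = 10.5.
→ y_equipment = 4.5 and y_mulch = 2.
Reduced cost of patios: c₃ − yᵀa₃ = 12 − (4.5·2 + 2·5) = 12 − 19 = -7.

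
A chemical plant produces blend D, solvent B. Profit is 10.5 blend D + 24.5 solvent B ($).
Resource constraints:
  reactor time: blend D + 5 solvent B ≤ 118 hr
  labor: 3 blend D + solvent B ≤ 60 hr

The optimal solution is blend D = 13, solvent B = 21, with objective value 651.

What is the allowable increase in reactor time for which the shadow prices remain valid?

182

Binding constraints: reactor time, labor. The basis is B = [[1,5],[3,1]] with det -14.
Per unit increase in reactor time, x* moves by d = (-0.0714, 0.2143).
The basis stays optimal until blend D reaches 0; allowable increase = 182 hr.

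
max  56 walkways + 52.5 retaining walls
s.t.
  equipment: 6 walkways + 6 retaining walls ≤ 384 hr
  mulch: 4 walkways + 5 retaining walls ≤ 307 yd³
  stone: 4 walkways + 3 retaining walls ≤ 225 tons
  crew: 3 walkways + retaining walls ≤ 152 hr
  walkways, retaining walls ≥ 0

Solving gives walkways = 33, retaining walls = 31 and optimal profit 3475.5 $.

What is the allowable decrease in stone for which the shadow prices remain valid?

20

Binding constraints: equipment, stone. The basis is B = [[6,6],[4,3]] with det -6.
Per unit decrease in stone, x* moves by d = (-1, 1).
The basis stays optimal until mulch becomes binding; allowable decrease = 20 tons.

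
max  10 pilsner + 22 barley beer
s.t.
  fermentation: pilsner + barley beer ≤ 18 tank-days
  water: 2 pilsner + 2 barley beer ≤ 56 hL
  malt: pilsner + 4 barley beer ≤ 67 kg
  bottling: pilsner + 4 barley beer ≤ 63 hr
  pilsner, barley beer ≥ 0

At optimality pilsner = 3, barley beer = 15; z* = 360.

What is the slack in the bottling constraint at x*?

0

bottling used = 1·3 + 4·15 = 63; slack = 63 − 63 = 0.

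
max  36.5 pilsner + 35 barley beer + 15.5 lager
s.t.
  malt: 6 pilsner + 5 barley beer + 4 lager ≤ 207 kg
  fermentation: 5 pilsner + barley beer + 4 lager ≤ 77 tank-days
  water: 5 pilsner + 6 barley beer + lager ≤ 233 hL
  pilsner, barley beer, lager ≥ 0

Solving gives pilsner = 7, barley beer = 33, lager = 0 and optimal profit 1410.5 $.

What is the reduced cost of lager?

-3

Check each constraint at x*: malt 207/207 (tight); fermentation 68/77 (slack 9); water 233/233 (tight).
By complementary slackness, y = 0 for the non-binding constraint.
Dual feasibility on the basic columns requires 6·y_malt + 5·y_water = 36.5, 5·y_malt + 6·y_water = 35.
This yields shadow prices y_malt = 4, y_water = 2.5.
Reduced cost of lager: c₃ − yᵀa₃ = 15.5 − (4·4 + 2.5·1) = 15.5 − 18.5 = -3.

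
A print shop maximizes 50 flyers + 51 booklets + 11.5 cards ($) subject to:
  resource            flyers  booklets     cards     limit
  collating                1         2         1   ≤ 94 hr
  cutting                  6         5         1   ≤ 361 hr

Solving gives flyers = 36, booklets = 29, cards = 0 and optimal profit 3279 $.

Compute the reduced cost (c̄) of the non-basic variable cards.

-3.5

At the optimum: collating uses 94 of 94 (binding); cutting uses 361 of 361 (binding).
Dual feasibility on the basic columns requires 1·y_collating + 6·y_cutting = 50, 2·y_collating + 5·y_cutting = 51.
→ y_collating = 8 and y_cutting = 7.
Reduced cost of cards: c₃ − yᵀa₃ = 11.5 − (8·1 + 7·1) = 11.5 − 15 = -3.5.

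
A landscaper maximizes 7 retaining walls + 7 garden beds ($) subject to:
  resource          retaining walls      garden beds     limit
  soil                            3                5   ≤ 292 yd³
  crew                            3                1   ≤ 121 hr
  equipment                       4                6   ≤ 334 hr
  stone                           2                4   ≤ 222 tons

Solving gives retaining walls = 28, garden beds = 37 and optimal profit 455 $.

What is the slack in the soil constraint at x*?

soil used = 3·28 + 5·37 = 269; slack = 292 − 269 = 23.

23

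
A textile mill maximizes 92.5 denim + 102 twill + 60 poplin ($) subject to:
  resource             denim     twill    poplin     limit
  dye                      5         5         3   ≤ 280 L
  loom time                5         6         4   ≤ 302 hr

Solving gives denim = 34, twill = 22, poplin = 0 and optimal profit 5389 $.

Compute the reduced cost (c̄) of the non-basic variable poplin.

-5

Check each constraint at x*: dye 280/280 (tight); loom time 302/302 (tight).
Dual feasibility on the basic columns requires 5·y_dye + 5·y_loom time = 92.5, 5·y_dye + 6·y_loom time = 102.
Solving: y_dye = 9, y_loom time = 9.5.
Reduced cost of poplin: c₃ − yᵀa₃ = 60 − (9·3 + 9.5·4) = 60 − 65 = -5.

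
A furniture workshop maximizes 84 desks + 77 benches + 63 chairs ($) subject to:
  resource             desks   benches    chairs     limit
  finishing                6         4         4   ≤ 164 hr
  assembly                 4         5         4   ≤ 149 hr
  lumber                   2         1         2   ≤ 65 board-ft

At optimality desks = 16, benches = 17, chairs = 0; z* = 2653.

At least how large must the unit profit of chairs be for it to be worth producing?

At the optimum: finishing uses 164 of 164 (binding); assembly uses 149 of 149 (binding); lumber uses 49 of 65 (slack = 16).
By complementary slackness, y = 0 for the non-binding constraint.
Dual feasibility on the basic columns requires 6·y_finishing + 4·y_assembly = 84, 4·y_finishing + 5·y_assembly = 77.
→ y_finishing = 8 and y_assembly = 9.
chairs enters the basis when its profit ≥ yᵀa₃ = 8·4 + 9·4 = 68.

68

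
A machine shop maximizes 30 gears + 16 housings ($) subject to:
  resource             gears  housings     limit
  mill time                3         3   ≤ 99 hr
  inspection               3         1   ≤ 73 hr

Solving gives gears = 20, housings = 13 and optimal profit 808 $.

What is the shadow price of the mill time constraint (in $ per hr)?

Check each constraint at x*: mill time 99/99 (tight); inspection 73/73 (tight).
Dual feasibility on the basic columns requires 3·y_mill time + 3·y_inspection = 30, 3·y_mill time + 1·y_inspection = 16.
→ y_mill time = 3 and y_inspection = 7.
Shadow price of mill time = 3.

3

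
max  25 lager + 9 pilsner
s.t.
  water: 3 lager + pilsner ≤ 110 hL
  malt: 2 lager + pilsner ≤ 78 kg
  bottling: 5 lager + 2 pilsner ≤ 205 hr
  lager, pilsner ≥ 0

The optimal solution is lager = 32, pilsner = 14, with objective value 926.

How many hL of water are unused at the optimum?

water used = 3·32 + 1·14 = 110; slack = 110 − 110 = 0.

0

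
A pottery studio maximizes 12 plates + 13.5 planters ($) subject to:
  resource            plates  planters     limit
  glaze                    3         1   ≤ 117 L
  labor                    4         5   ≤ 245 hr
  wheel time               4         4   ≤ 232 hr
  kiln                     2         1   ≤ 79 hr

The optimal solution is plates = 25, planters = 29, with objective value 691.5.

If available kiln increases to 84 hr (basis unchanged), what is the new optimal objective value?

696.5

At the optimum: glaze uses 104 of 117 (slack = 13); labor uses 245 of 245 (binding); wheel time uses 216 of 232 (slack = 16); kiln uses 79 of 79 (binding).
Since glaze, wheel time are not tight, their duals are 0.
Dual feasibility on the basic columns requires 4·y_labor + 2·y_kiln = 12, 5·y_labor + 1·y_kiln = 13.5.
→ y_labor = 2.5 and y_kiln = 1.
Δz = y_kiln·Δb = 1 × (5) = 5, so new z* = 691.5 + 5 = 696.5.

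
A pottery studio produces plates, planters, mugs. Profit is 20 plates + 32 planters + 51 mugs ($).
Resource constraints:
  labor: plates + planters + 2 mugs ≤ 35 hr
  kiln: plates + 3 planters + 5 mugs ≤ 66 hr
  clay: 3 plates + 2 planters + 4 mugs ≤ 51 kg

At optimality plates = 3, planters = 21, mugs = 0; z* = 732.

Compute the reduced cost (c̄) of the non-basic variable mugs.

Binding: kiln and clay. Non-binding: labor (11 unused).
Since labor is not tight, its dual is 0.
The binding rows give the dual system: 1·y_kiln + 3·y_clay = 20 and 3·y_kiln + 2·y_clay = 32.
This yields shadow prices y_kiln = 8, y_clay = 4.
Reduced cost of mugs: c₃ − yᵀa₃ = 51 − (8·5 + 4·4) = 51 − 56 = -5.

-5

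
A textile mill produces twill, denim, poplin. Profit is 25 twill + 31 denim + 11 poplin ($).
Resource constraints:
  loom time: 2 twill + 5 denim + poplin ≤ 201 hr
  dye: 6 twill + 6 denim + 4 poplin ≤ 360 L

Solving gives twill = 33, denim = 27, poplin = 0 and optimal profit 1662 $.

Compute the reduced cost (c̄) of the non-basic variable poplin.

-5

Both loom time and dye are binding at x*.
From A_Bᵀ y = c: 2·y_loom time + 6·y_dye = 25; 5·y_loom time + 6·y_dye = 31.
Solving: y_loom time = 2, y_dye = 3.5.
Reduced cost of poplin: c₃ − yᵀa₃ = 11 − (2·1 + 3.5·4) = 11 − 16 = -5.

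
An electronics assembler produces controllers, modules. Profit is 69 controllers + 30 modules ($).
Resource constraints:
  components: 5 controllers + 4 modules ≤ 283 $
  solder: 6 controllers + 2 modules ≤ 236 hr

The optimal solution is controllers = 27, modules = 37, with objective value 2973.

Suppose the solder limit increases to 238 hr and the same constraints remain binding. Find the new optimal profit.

2991

At the optimum: components uses 283 of 283 (binding); solder uses 236 of 236 (binding).
Dual feasibility on the basic columns requires 5·y_components + 6·y_solder = 69, 4·y_components + 2·y_solder = 30.
This yields shadow prices y_components = 3, y_solder = 9.
Δz = y_solder·Δb = 9 × (2) = 18, so new z* = 2973 + 18 = 2991.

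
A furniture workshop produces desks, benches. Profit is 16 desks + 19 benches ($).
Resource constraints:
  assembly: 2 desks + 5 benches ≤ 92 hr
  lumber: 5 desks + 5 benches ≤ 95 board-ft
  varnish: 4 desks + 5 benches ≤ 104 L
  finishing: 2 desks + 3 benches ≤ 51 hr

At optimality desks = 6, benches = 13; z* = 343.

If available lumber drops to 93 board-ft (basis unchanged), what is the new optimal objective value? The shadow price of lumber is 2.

Δb = -2, so new z* = 343 + (2)·(-2) = 343 − 4 = 339.

339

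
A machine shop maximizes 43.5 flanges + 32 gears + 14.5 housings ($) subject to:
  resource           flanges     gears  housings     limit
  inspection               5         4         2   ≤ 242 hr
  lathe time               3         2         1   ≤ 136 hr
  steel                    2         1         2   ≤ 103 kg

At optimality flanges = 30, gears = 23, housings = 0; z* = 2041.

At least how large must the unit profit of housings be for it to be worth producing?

16

At the optimum: inspection uses 242 of 242 (binding); lathe time uses 136 of 136 (binding); steel uses 83 of 103 (slack = 20).
Since steel is not tight, its dual is 0.
From A_Bᵀ y = c: 5·y_inspection + 3·y_lathe time = 43.5; 4·y_inspection + 2·y_lathe time = 32.
Solving: y_inspection = 4.5, y_lathe time = 7.
housings enters the basis when its profit ≥ yᵀa₃ = 4.5·2 + 7·1 = 16.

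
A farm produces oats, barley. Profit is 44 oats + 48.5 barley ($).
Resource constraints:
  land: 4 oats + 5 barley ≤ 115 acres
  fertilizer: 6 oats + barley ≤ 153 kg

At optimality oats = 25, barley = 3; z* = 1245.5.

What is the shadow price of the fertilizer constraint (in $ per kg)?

1

Both land and fertilizer are binding at x*.
From A_Bᵀ y = c: 4·y_land + 6·y_fertilizer = 44; 5·y_land + 1·y_fertilizer = 48.5.
This yields shadow prices y_land = 9.5, y_fertilizer = 1.
Shadow price of fertilizer = 1.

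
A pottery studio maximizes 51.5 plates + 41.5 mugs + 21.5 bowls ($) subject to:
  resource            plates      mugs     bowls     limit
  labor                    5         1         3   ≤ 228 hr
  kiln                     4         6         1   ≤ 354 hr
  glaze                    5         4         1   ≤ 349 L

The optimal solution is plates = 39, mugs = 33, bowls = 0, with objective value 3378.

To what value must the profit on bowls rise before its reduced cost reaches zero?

Binding: labor and kiln. Non-binding: glaze (22 unused).
Slack constraints have shadow price 0 (complementary slackness).
From A_Bᵀ y = c: 5·y_labor + 4·y_kiln = 51.5; 1·y_labor + 6·y_kiln = 41.5.
This yields shadow prices y_labor = 5.5, y_kiln = 6.
bowls enters the basis when its profit ≥ yᵀa₃ = 5.5·3 + 6·1 = 22.5.

22.5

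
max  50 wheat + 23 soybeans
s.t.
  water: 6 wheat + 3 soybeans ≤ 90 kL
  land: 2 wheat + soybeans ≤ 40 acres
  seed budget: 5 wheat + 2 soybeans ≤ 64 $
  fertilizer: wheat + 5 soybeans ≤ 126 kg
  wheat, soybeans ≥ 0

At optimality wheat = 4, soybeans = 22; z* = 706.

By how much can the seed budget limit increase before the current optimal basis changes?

11

Binding constraints: water, seed budget. The basis is B = [[6,3],[5,2]] with det -3.
Per unit increase in seed budget, x* moves by d = (1, -2).
The basis stays optimal until soybeans reaches 0; allowable increase = 11 $.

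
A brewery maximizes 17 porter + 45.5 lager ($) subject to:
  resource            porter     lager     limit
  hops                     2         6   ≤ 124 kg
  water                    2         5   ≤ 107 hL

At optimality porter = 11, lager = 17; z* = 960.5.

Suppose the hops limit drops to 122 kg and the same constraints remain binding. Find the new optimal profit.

Both hops and water are binding at x*.
Dual feasibility on the basic columns requires 2·y_hops + 2·y_water = 17, 6·y_hops + 5·y_water = 45.5.
→ y_hops = 3 and y_water = 5.5.
Δz = y_hops·Δb = 3 × (-2) = -6, so new z* = 960.5 − 6 = 954.5.

954.5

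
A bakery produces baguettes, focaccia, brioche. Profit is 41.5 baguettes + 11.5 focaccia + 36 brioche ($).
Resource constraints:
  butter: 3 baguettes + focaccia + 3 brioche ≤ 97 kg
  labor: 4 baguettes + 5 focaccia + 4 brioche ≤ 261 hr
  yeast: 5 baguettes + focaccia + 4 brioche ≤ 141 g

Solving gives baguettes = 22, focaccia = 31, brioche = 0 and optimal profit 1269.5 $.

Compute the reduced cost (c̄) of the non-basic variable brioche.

Binding: butter and yeast. Non-binding: labor (18 unused).
By complementary slackness, y = 0 for the non-binding constraint.
From A_Bᵀ y = c: 3·y_butter + 5·y_yeast = 41.5; 1·y_butter + 1·y_yeast = 11.5.
This yields shadow prices y_butter = 8, y_yeast = 3.5.
Reduced cost of brioche: c₃ − yᵀa₃ = 36 − (8·3 + 3.5·4) = 36 − 38 = -2.

-2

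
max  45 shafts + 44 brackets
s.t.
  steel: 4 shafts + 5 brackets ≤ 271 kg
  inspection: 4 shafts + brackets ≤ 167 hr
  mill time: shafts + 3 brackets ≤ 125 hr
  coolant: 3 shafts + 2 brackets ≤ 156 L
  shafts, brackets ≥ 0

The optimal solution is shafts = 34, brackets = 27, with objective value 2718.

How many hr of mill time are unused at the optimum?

10

mill time used = 1·34 + 3·27 = 115; slack = 125 − 115 = 10.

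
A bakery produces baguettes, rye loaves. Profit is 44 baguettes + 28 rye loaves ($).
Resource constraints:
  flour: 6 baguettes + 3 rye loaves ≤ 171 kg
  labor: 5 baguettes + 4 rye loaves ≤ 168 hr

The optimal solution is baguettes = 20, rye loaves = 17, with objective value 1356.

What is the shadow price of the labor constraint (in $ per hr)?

Both flour and labor are binding at x*.
From A_Bᵀ y = c: 6·y_flour + 5·y_labor = 44; 3·y_flour + 4·y_labor = 28.
→ y_flour = 4 and y_labor = 4.
Shadow price of labor = 4.

4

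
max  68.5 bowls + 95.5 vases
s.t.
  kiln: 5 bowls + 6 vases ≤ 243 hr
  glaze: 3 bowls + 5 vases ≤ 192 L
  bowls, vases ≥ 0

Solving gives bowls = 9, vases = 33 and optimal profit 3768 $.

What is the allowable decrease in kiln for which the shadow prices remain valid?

12.6

Binding constraints: kiln, glaze. The basis is B = [[5,6],[3,5]] with det 7.
Per unit decrease in kiln, x* moves by d = (-0.7143, 0.4286).
The basis stays optimal until bowls reaches 0; allowable decrease = 12.6 hr.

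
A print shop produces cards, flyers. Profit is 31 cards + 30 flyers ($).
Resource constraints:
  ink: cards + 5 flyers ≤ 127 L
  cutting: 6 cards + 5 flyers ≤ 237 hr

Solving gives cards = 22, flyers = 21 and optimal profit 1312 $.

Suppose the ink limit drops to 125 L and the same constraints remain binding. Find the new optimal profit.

At the optimum: ink uses 127 of 127 (binding); cutting uses 237 of 237 (binding).
Dual feasibility on the basic columns requires 1·y_ink + 6·y_cutting = 31, 5·y_ink + 5·y_cutting = 30.
Solving: y_ink = 1, y_cutting = 5.
Δz = y_ink·Δb = 1 × (-2) = -2, so new z* = 1312 − 2 = 1310.

1310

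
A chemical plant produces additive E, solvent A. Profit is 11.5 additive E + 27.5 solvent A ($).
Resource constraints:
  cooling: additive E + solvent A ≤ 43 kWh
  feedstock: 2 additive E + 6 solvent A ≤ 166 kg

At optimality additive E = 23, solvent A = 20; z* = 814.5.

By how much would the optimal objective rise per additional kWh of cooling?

At the optimum: cooling uses 43 of 43 (binding); feedstock uses 166 of 166 (binding).
The binding rows give the dual system: 1·y_cooling + 2·y_feedstock = 11.5 and 1·y_cooling + 6·y_feedstock = 27.5.
Solving: y_cooling = 3.5, y_feedstock = 4.
Shadow price of cooling = 3.5.

3.5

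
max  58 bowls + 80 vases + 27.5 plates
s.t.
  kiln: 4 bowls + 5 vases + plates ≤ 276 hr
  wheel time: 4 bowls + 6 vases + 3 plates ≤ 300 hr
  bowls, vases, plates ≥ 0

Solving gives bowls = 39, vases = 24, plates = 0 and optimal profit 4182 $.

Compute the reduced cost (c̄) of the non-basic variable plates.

Check each constraint at x*: kiln 276/276 (tight); wheel time 300/300 (tight).
Dual feasibility on the basic columns requires 4·y_kiln + 4·y_wheel time = 58, 5·y_kiln + 6·y_wheel time = 80.
→ y_kiln = 7 and y_wheel time = 7.5.
Reduced cost of plates: c₃ − yᵀa₃ = 27.5 − (7·1 + 7.5·3) = 27.5 − 29.5 = -2.

-2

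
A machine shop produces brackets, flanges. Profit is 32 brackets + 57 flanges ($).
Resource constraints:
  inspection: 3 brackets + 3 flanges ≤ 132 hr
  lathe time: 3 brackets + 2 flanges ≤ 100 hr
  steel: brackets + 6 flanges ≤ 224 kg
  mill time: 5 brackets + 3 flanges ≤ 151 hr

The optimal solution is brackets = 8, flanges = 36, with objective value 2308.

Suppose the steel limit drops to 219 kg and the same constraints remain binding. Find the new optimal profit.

2283

Binding: inspection and steel. Non-binding: lathe time (4 unused), mill time (3 unused).
By complementary slackness, y = 0 for the non-binding constraints.
The binding rows give the dual system: 3·y_inspection + 1·y_steel = 32 and 3·y_inspection + 6·y_steel = 57.
→ y_inspection = 9 and y_steel = 5.
Δz = y_steel·Δb = 5 × (-5) = -25, so new z* = 2308 − 25 = 2283.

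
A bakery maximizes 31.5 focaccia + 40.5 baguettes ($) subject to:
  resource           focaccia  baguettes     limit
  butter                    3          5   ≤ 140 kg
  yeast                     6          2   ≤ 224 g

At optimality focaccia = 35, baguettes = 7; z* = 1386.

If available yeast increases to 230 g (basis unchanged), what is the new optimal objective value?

Check each constraint at x*: butter 140/140 (tight); yeast 224/224 (tight).
The binding rows give the dual system: 3·y_butter + 6·y_yeast = 31.5 and 5·y_butter + 2·y_yeast = 40.5.
→ y_butter = 7.5 and y_yeast = 1.5.
Δz = y_yeast·Δb = 1.5 × (6) = 9, so new z* = 1386 + 9 = 1395.

1395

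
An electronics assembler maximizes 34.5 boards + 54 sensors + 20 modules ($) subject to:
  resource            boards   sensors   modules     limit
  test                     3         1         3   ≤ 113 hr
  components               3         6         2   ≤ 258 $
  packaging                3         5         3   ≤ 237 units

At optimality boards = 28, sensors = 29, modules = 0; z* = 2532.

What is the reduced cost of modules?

Binding: test and components. Non-binding: packaging (8 unused).
By complementary slackness, y = 0 for the non-binding constraint.
The binding rows give the dual system: 3·y_test + 3·y_components = 34.5 and 1·y_test + 6·y_components = 54.
→ y_test = 3 and y_components = 8.5.
Reduced cost of modules: c₃ − yᵀa₃ = 20 − (3·3 + 8.5·2) = 20 − 26 = -6.

-6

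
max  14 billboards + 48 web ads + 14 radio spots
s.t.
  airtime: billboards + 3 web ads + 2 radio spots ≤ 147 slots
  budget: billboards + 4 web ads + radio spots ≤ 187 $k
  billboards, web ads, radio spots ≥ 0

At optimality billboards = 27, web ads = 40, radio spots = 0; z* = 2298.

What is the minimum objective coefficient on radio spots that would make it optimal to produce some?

22

At the optimum: airtime uses 147 of 147 (binding); budget uses 187 of 187 (binding).
From A_Bᵀ y = c: 1·y_airtime + 1·y_budget = 14; 3·y_airtime + 4·y_budget = 48.
This yields shadow prices y_airtime = 8, y_budget = 6.
radio spots enters the basis when its profit ≥ yᵀa₃ = 8·2 + 6·1 = 22.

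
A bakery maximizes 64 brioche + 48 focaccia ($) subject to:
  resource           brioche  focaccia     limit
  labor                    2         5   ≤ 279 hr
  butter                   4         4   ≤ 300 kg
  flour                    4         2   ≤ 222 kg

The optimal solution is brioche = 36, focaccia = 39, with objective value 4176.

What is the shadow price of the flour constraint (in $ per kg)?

At the optimum: labor uses 267 of 279 (slack = 12); butter uses 300 of 300 (binding); flour uses 222 of 222 (binding).
Since labor is not tight, its dual is 0.
Dual feasibility on the basic columns requires 4·y_butter + 4·y_flour = 64, 4·y_butter + 2·y_flour = 48.
This yields shadow prices y_butter = 8, y_flour = 8.
Shadow price of flour = 8.

8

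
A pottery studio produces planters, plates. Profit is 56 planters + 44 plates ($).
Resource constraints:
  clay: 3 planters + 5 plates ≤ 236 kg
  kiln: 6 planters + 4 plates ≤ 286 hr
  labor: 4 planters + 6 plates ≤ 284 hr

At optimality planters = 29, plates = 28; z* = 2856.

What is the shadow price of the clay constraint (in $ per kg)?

At the optimum: clay uses 227 of 236 (slack = 9); kiln uses 286 of 286 (binding); labor uses 284 of 284 (binding).
Since clay is not tight, its dual is 0.
The binding rows give the dual system: 6·y_kiln + 4·y_labor = 56 and 4·y_kiln + 6·y_labor = 44.
This yields shadow prices y_kiln = 8, y_labor = 2.
Shadow price of clay = 0.

0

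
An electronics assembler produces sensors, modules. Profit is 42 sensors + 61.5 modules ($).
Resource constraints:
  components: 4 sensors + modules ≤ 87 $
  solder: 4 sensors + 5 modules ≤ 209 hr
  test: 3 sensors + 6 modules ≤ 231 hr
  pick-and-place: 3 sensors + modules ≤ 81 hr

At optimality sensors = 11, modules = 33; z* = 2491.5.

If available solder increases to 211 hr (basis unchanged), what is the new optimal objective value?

2506.5

Check each constraint at x*: components 77/87 (slack 10); solder 209/209 (tight); test 231/231 (tight); pick-and-place 66/81 (slack 15).
By complementary slackness, y = 0 for the non-binding constraints.
Dual feasibility on the basic columns requires 4·y_solder + 3·y_test = 42, 5·y_solder + 6·y_test = 61.5.
This yields shadow prices y_solder = 7.5, y_test = 4.
Δz = y_solder·Δb = 7.5 × (2) = 15, so new z* = 2491.5 + 15 = 2506.5.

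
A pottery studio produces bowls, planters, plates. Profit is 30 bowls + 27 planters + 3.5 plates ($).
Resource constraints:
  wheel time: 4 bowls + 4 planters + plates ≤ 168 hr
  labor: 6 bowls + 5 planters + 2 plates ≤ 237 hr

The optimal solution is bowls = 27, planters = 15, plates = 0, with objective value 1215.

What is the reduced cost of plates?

-5.5

Check each constraint at x*: wheel time 168/168 (tight); labor 237/237 (tight).
Dual feasibility on the basic columns requires 4·y_wheel time + 6·y_labor = 30, 4·y_wheel time + 5·y_labor = 27.
→ y_wheel time = 3 and y_labor = 3.
Reduced cost of plates: c₃ − yᵀa₃ = 3.5 − (3·1 + 3·2) = 3.5 − 9 = -5.5.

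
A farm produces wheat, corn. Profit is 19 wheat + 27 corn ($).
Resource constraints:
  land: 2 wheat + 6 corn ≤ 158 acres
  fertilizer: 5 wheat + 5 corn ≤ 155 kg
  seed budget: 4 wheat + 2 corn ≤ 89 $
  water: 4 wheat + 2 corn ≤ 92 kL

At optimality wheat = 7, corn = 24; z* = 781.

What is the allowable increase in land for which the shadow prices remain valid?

Binding constraints: land, fertilizer. The basis is B = [[2,6],[5,5]] with det -20.
Per unit increase in land, x* moves by d = (-0.25, 0.25).
The basis stays optimal until wheat reaches 0; allowable increase = 28 acres.

28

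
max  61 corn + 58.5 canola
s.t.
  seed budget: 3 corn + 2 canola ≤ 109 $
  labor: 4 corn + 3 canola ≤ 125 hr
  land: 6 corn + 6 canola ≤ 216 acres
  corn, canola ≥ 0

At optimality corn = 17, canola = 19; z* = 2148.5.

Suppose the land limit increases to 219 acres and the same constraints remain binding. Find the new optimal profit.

Check each constraint at x*: seed budget 89/109 (slack 20); labor 125/125 (tight); land 216/216 (tight).
Since seed budget is not tight, its dual is 0.
From A_Bᵀ y = c: 4·y_labor + 6·y_land = 61; 3·y_labor + 6·y_land = 58.5.
This yields shadow prices y_labor = 2.5, y_land = 8.5.
Δz = y_land·Δb = 8.5 × (3) = 25.5, so new z* = 2148.5 + 25.5 = 2174.

2174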